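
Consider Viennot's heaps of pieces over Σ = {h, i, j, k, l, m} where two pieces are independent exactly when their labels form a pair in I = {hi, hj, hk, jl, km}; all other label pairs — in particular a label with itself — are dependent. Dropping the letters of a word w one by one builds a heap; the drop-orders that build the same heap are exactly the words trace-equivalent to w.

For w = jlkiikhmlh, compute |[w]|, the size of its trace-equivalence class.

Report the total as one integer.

20

0(j) covers ∅
1(l) covers ∅
2(k) covers 0:j, 1:l
3(i) covers 2:k
4(i) covers 3:i
5(k) covers 4:i
6(h) covers 1:l
7(m) covers 4:i, 6:h
8(l) covers 5:k, 7:m
9(h) covers 8:l
floor of heap: 0:j, 1:l
completions by unplaced set U, small U first (add the entries for U minus each lowest piece of U):
  |U|=1: {9}:1
  |U|=2: {8,9}:1
  |U|=3: {5,8,9}:1  {7,8,9}:1
  |U|=4: {5,7,8,9}:2  {6,7,8,9}:1
  |U|=5: {4,5,7,8,9}:2  {5,6,7,8,9}:3
  |U|=6: {3,4,5,7,8,9}:2  {4,5,6,7,8,9}:5
  |U|=7: {2,3,4,5,7,8,9}:2  {3,4,5,6,7,8,9}:7
  |U|=8: {0,2,3,4,5,7,8,9}:2  {2,3,4,5,6,7,8,9}:9
  start at 0(j): 9
  start at 1(l): 11
sum over floor = 20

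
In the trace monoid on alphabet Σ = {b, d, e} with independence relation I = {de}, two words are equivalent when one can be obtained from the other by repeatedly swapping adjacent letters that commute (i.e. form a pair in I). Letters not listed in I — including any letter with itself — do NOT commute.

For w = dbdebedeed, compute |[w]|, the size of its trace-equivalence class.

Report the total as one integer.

drop 0:d onto floor
drop 1:b onto {0:d}
drop 2:d onto {1:b}
drop 3:e onto {1:b}
drop 4:b onto {2:d, 3:e}
drop 5:e onto {4:b}
drop 6:d onto {4:b}
drop 7:e onto {5:e}
drop 8:e onto {7:e}
drop 9:d onto {6:d}
ground layer = {0:d}
drop-orders for the pieces not yet dropped (sum over which currently-grounded one goes next):
  1 to go: {8} 1  {9} 1
  2 to go: {6,9} 1  {7,8} 1  {8,9} 2
  3 to go: {5,7,8} 1  {6,8,9} 3  {7,8,9} 3
  4 to go: {5,7,8,9} 4  {6,7,8,9} 6
  5 to go: {5,6,7,8,9} 10
  6 to go: {4,5,6,7,8,9} 10
  7 to go: {2,4,5,6,7,8,9} 10  {3,4,5,6,7,8,9} 10
  8 to go: {2,3,4,5,6,7,8,9} 20
  if 0:d drops first: 20 orders

20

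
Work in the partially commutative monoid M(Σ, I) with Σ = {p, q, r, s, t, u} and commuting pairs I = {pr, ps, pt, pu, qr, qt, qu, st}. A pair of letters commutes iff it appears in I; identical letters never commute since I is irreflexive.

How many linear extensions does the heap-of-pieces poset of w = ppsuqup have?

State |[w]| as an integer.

piece 0:p — minimal
piece 1:p rests on {0:p}
piece 2:s — minimal
piece 3:u rests on {2:s}
piece 4:q rests on {1:p, 2:s}
piece 5:u rests on {3:u}
piece 6:p rests on {4:q}
minimal pieces: {0:p, 2:s}
ways to finish when only these pieces remain (= sum over removing one remaining piece with nothing left below it):
  1 left: {5}→1  {6}→1
  2 left: {3,5}→1  {4,6}→1  {5,6}→2
  3 left: {1,4,6}→1  {3,5,6}→3  {4,5,6}→3
  4 left: {0,1,4,6}→1  {1,4,5,6}→4  {3,4,5,6}→6
  5 left: {0,1,4,5,6}→5  {1,3,4,5,6}→10  {2,3,4,5,6}→6
  placing 0:p first → 16 extensions
  placing 2:s first → 15 extensions
total linear extensions = 31

31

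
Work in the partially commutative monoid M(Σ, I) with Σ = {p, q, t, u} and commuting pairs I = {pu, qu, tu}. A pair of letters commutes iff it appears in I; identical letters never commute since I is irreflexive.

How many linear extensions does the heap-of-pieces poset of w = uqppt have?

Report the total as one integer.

0(u) covers ∅
1(q) covers ∅
2(p) covers 1:q
3(p) covers 2:p
4(t) covers 3:p
floor of heap: 0:u, 1:q
completions by unplaced set U, small U first (add the entries for U minus each lowest piece of U):
  |U|=1: {0}:1  {4}:1
  |U|=2: {0,4}:2  {3,4}:1
  |U|=3: {0,3,4}:3  {2,3,4}:1
  start at 0(u): 1
  start at 1(q): 4
sum over floor = 5

5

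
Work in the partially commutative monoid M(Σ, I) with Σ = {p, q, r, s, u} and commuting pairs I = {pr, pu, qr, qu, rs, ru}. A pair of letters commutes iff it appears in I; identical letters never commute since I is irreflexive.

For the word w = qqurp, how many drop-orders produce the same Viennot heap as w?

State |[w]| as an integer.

20

0(q) covers ∅
1(q) covers 0:q
2(u) covers ∅
3(r) covers ∅
4(p) covers 1:q
floor of heap: 0:q, 2:u, 3:r
completions by unplaced set U, small U first (add the entries for U minus each lowest piece of U):
  |U|=1: {2}:1  {3}:1  {4}:1
  |U|=2: {1,4}:1  {2,3}:2  {2,4}:2  {3,4}:2
  |U|=3: {0,1,4}:1  {1,2,4}:3  {1,3,4}:3  {2,3,4}:6
  start at 0(q): 12
  start at 2(u): 4
  start at 3(r): 4
sum over floor = 20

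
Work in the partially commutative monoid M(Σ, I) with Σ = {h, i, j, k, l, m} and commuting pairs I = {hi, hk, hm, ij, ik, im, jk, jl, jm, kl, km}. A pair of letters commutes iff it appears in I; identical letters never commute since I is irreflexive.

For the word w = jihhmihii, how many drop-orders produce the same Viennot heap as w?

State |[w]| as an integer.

drop 0:j onto floor
drop 1:i onto floor
drop 2:h onto {0:j}
drop 3:h onto {2:h}
drop 4:m onto floor
drop 5:i onto {1:i}
drop 6:h onto {3:h}
drop 7:i onto {5:i}
drop 8:i onto {7:i}
ground layer = {0:j, 1:i, 4:m}
drop-orders for the pieces not yet dropped (sum over which currently-grounded one goes next):
  1 to go: {4} 1  {6} 1  {8} 1
  2 to go: {3,6} 1  {4,6} 2  {4,8} 2  {6,8} 2  {7,8} 1
  3 to go: {2,3,6} 1  {3,4,6} 3  {3,6,8} 3  {4,6,8} 6  {4,7,8} 3  {5,7,8} 1  {6,7,8} 3
  4 to go: {0,2,3,6} 1  {1,5,7,8} 1  {2,3,4,6} 4  {2,3,6,8} 4  {3,4,6,8} 12  {3,6,7,8} 6  {4,5,7,8} 4  {4,6,7,8} 12  {5,6,7,8} 4
  5 to go: {0,2,3,4,6} 5  {0,2,3,6,8} 5  {1,4,5,7,8} 5  {1,5,6,7,8} 5  {2,3,4,6,8} 20  {2,3,6,7,8} 10  {3,4,6,7,8} 30  {3,5,6,7,8} 10  {4,5,6,7,8} 20
  6 to go: {0,2,3,4,6,8} 30  {0,2,3,6,7,8} 15  {1,3,5,6,7,8} 15  {1,4,5,6,7,8} 30  {2,3,4,6,7,8} 60  {2,3,5,6,7,8} 20  {3,4,5,6,7,8} 60
  7 to go: {0,2,3,4,6,7,8} 105  {0,2,3,5,6,7,8} 35  {1,2,3,5,6,7,8} 35  {1,3,4,5,6,7,8} 105  {2,3,4,5,6,7,8} 140
  if 0:j drops first: 280 orders
  if 1:i drops first: 280 orders
  if 4:m drops first: 70 orders
heap linearizations: 630

630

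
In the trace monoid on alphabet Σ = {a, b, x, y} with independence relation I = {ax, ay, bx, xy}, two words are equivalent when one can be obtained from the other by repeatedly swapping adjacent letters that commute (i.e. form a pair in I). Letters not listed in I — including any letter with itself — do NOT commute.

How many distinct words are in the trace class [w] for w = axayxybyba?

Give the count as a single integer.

270

piece 0:a — minimal
piece 1:x — minimal
piece 2:a rests on {0:a}
piece 3:y — minimal
piece 4:x rests on {1:x}
piece 5:y rests on {3:y}
piece 6:b rests on {2:a, 5:y}
piece 7:y rests on {6:b}
piece 8:b rests on {7:y}
piece 9:a rests on {8:b}
minimal pieces: {0:a, 1:x, 3:y}
ways to finish when only these pieces remain (= sum over removing one remaining piece with nothing left below it):
  1 left: {4}→1  {9}→1
  2 left: {1,4}→1  {4,9}→2  {8,9}→1
  3 left: {1,4,9}→3  {4,8,9}→3  {7,8,9}→1
  4 left: {1,4,8,9}→6  {4,7,8,9}→4  {6,7,8,9}→1
  5 left: {1,4,7,8,9}→10  {2,6,7,8,9}→1  {4,6,7,8,9}→5  {5,6,7,8,9}→1
  6 left: {0,2,6,7,8,9}→1  {1,4,6,7,8,9}→15  {2,4,6,7,8,9}→6  {2,5,6,7,8,9}→2  {3,5,6,7,8,9}→1  {4,5,6,7,8,9}→6
  7 left: {0,2,4,6,7,8,9}→7  {0,2,5,6,7,8,9}→3  {1,2,4,6,7,8,9}→21  {1,4,5,6,7,8,9}→21  {2,3,5,6,7,8,9}→3  {2,4,5,6,7,8,9}→14  {3,4,5,6,7,8,9}→7
  8 left: {0,1,2,4,6,7,8,9}→28  {0,2,3,5,6,7,8,9}→6  {0,2,4,5,6,7,8,9}→24  {1,2,4,5,6,7,8,9}→56  {1,3,4,5,6,7,8,9}→28  {2,3,4,5,6,7,8,9}→24
  placing 0:a first → 108 extensions
  placing 1:x first → 54 extensions
  placing 3:y first → 108 extensions
total linear extensions = 270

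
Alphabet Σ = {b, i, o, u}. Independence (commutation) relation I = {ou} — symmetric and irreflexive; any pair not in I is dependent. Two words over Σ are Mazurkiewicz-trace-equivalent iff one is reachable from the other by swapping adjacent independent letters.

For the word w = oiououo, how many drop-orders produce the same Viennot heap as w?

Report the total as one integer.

10

#0=o has no predecessor
#1=i depends on [0:o]
#2=o depends on [1:i]
#3=u depends on [1:i]
#4=o depends on [2:o]
#5=u depends on [3:u]
#6=o depends on [4:o]
sources: [0:o]
N(rest) = Σ N(rest − s) over sources s of rest; N(one piece) = 1:
  size 1 → [5]=1  [6]=1
  size 2 → [3,5]=1  [4,6]=1  [5,6]=2
  size 3 → [2,4,6]=1  [3,5,6]=3  [4,5,6]=3
  size 4 → [2,4,5,6]=4  [3,4,5,6]=6
  size 5 → [2,3,4,5,6]=10
  first=0(o) contributes 10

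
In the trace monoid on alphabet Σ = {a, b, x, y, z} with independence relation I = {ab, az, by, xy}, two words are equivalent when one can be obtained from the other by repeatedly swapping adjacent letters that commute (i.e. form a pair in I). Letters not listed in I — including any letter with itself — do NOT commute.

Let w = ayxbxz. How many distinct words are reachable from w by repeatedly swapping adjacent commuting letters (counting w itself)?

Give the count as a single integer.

piece 0:a — minimal
piece 1:y rests on {0:a}
piece 2:x rests on {0:a}
piece 3:b rests on {2:x}
piece 4:x rests on {3:b}
piece 5:z rests on {1:y, 4:x}
minimal pieces: {0:a}
ways to finish when only these pieces remain (= sum over removing one remaining piece with nothing left below it):
  1 left: {5}→1
  2 left: {1,5}→1  {4,5}→1
  3 left: {1,4,5}→2  {3,4,5}→1
  4 left: {1,3,4,5}→3  {2,3,4,5}→1
  placing 0:a first → 4 extensions

4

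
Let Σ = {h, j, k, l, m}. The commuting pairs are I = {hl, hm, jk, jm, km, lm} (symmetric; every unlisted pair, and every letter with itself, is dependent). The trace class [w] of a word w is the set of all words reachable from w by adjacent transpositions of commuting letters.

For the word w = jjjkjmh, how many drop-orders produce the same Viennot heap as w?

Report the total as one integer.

35

0(j) covers ∅
1(j) covers 0:j
2(j) covers 1:j
3(k) covers ∅
4(j) covers 2:j
5(m) covers ∅
6(h) covers 3:k, 4:j
floor of heap: 0:j, 3:k, 5:m
completions by unplaced set U, small U first (add the entries for U minus each lowest piece of U):
  |U|=1: {5}:1  {6}:1
  |U|=2: {3,6}:1  {4,6}:1  {5,6}:2
  |U|=3: {2,4,6}:1  {3,4,6}:2  {3,5,6}:3  {4,5,6}:3
  |U|=4: {1,2,4,6}:1  {2,3,4,6}:3  {2,4,5,6}:4  {3,4,5,6}:8
  |U|=5: {0,1,2,4,6}:1  {1,2,3,4,6}:4  {1,2,4,5,6}:5  {2,3,4,5,6}:15
  start at 0(j): 24
  start at 3(k): 6
  start at 5(m): 5
sum over floor = 35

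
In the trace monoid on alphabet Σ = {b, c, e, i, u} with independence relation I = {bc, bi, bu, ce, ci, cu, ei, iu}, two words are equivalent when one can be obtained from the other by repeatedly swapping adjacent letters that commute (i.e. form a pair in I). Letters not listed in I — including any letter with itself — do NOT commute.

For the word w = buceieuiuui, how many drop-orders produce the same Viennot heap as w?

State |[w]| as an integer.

drop 0:b onto floor
drop 1:u onto floor
drop 2:c onto floor
drop 3:e onto {0:b, 1:u}
drop 4:i onto floor
drop 5:e onto {3:e}
drop 6:u onto {5:e}
drop 7:i onto {4:i}
drop 8:u onto {6:u}
drop 9:u onto {8:u}
drop 10:i onto {7:i}
ground layer = {0:b, 1:u, 2:c, 4:i}
drop-orders for the pieces not yet dropped (sum over which currently-grounded one goes next):
  1 to go: {2} 1  {9} 1  {10} 1
  2 to go: {2,9} 2  {2,10} 2  {7,10} 1  {8,9} 1  {9,10} 2
  3 to go: {2,7,10} 3  {2,8,9} 3  {2,9,10} 6  {4,7,10} 1  {6,8,9} 1  {7,9,10} 3  {8,9,10} 3
  4 to go: {2,4,7,10} 4  {2,6,8,9} 4  {2,7,9,10} 12  {2,8,9,10} 12  {4,7,9,10} 4  {5,6,8,9} 1  {6,8,9,10} 4  {7,8,9,10} 6
  5 to go: {2,4,7,9,10} 20  {2,5,6,8,9} 5  {2,6,8,9,10} 20  {2,7,8,9,10} 30  {3,5,6,8,9} 1  {4,7,8,9,10} 10  {5,6,8,9,10} 5  {6,7,8,9,10} 10
  6 to go: {0,3,5,6,8,9} 1  {1,3,5,6,8,9} 1  {2,3,5,6,8,9} 6  {2,4,7,8,9,10} 60  {2,5,6,8,9,10} 30  {2,6,7,8,9,10} 60  {3,5,6,8,9,10} 6  {4,6,7,8,9,10} 20  {5,6,7,8,9,10} 15
  7 to go: {0,1,3,5,6,8,9} 2  {0,2,3,5,6,8,9} 7  {0,3,5,6,8,9,10} 7  {1,2,3,5,6,8,9} 7  {1,3,5,6,8,9,10} 7  {2,3,5,6,8,9,10} 42  {2,4,6,7,8,9,10} 140  {2,5,6,7,8,9,10} 105  {3,5,6,7,8,9,10} 21  {4,5,6,7,8,9,10} 35
  8 to go: {0,1,2,3,5,6,8,9} 16  {0,1,3,5,6,8,9,10} 16  {0,2,3,5,6,8,9,10} 56  {0,3,5,6,7,8,9,10} 28  {1,2,3,5,6,8,9,10} 56  {1,3,5,6,7,8,9,10} 28  {2,3,5,6,7,8,9,10} 168  {2,4,5,6,7,8,9,10} 280  {3,4,5,6,7,8,9,10} 56
  9 to go: {0,1,2,3,5,6,8,9,10} 144  {0,1,3,5,6,7,8,9,10} 72  {0,2,3,5,6,7,8,9,10} 252  {0,3,4,5,6,7,8,9,10} 84  {1,2,3,5,6,7,8,9,10} 252  {1,3,4,5,6,7,8,9,10} 84  {2,3,4,5,6,7,8,9,10} 504
  if 0:b drops first: 840 orders
  if 1:u drops first: 840 orders
  if 2:c drops first: 240 orders
  if 4:i drops first: 720 orders
heap linearizations: 2640

2640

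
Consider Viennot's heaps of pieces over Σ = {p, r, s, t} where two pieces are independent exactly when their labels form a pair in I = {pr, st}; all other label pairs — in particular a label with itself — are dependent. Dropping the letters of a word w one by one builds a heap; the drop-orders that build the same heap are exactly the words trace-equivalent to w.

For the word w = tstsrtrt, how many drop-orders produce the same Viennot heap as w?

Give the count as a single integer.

drop 0:t onto floor
drop 1:s onto floor
drop 2:t onto {0:t}
drop 3:s onto {1:s}
drop 4:r onto {2:t, 3:s}
drop 5:t onto {4:r}
drop 6:r onto {5:t}
drop 7:t onto {6:r}
ground layer = {0:t, 1:s}
drop-orders for the pieces not yet dropped (sum over which currently-grounded one goes next):
  1 to go: {7} 1
  2 to go: {6,7} 1
  3 to go: {5,6,7} 1
  4 to go: {4,5,6,7} 1
  5 to go: {2,4,5,6,7} 1  {3,4,5,6,7} 1
  6 to go: {0,2,4,5,6,7} 1  {1,3,4,5,6,7} 1  {2,3,4,5,6,7} 2
  if 0:t drops first: 3 orders
  if 1:s drops first: 3 orders
heap linearizations: 6

6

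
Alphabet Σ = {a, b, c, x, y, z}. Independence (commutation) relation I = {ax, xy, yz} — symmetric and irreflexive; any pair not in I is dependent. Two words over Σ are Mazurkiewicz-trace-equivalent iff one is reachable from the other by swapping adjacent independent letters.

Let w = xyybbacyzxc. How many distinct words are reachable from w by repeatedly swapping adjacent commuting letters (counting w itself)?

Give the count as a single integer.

9

drop 0:x onto floor
drop 1:y onto floor
drop 2:y onto {1:y}
drop 3:b onto {0:x, 2:y}
drop 4:b onto {3:b}
drop 5:a onto {4:b}
drop 6:c onto {5:a}
drop 7:y onto {6:c}
drop 8:z onto {6:c}
drop 9:x onto {8:z}
drop 10:c onto {7:y, 9:x}
ground layer = {0:x, 1:y}
drop-orders for the pieces not yet dropped (sum over which currently-grounded one goes next):
  1 to go: {10} 1
  2 to go: {7,10} 1  {9,10} 1
  3 to go: {7,9,10} 2  {8,9,10} 1
  4 to go: {7,8,9,10} 3
  5 to go: {6,7,8,9,10} 3
  6 to go: {5,6,7,8,9,10} 3
  7 to go: {4,5,6,7,8,9,10} 3
  8 to go: {3,4,5,6,7,8,9,10} 3
  9 to go: {0,3,4,5,6,7,8,9,10} 3  {2,3,4,5,6,7,8,9,10} 3
  if 0:x drops first: 3 orders
  if 1:y drops first: 6 orders
heap linearizations: 9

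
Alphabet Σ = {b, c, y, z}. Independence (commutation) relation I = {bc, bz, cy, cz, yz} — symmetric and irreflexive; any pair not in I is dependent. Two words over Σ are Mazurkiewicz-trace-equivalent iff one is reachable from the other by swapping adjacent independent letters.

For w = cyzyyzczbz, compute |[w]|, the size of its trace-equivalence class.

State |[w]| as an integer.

drop 0:c onto floor
drop 1:y onto floor
drop 2:z onto floor
drop 3:y onto {1:y}
drop 4:y onto {3:y}
drop 5:z onto {2:z}
drop 6:c onto {0:c}
drop 7:z onto {5:z}
drop 8:b onto {4:y}
drop 9:z onto {7:z}
ground layer = {0:c, 1:y, 2:z}
drop-orders for the pieces not yet dropped (sum over which currently-grounded one goes next):
  1 to go: {6} 1  {8} 1  {9} 1
  2 to go: {0,6} 1  {4,8} 1  {6,8} 2  {6,9} 2  {7,9} 1  {8,9} 2
  3 to go: {0,6,8} 3  {0,6,9} 3  {3,4,8} 1  {4,6,8} 3  {4,8,9} 3  {5,7,9} 1  {6,7,9} 3  {6,8,9} 6  {7,8,9} 3
  4 to go: {0,4,6,8} 6  {0,6,7,9} 6  {0,6,8,9} 12  {1,3,4,8} 1  {2,5,7,9} 1  {3,4,6,8} 4  {3,4,8,9} 4  {4,6,8,9} 12  {4,7,8,9} 6  {5,6,7,9} 4  {5,7,8,9} 4  {6,7,8,9} 12
  5 to go: {0,3,4,6,8} 10  {0,4,6,8,9} 30  {0,5,6,7,9} 10  {0,6,7,8,9} 30  {1,3,4,6,8} 5  {1,3,4,8,9} 5  {2,5,6,7,9} 5  {2,5,7,8,9} 5  {3,4,6,8,9} 20  {3,4,7,8,9} 10  {4,5,7,8,9} 10  {4,6,7,8,9} 30  {5,6,7,8,9} 20
  6 to go: {0,1,3,4,6,8} 15  {0,2,5,6,7,9} 15  {0,3,4,6,8,9} 60  {0,4,6,7,8,9} 90  {0,5,6,7,8,9} 60  {1,3,4,6,8,9} 30  {1,3,4,7,8,9} 15  {2,4,5,7,8,9} 15  {2,5,6,7,8,9} 30  {3,4,5,7,8,9} 20  {3,4,6,7,8,9} 60  {4,5,6,7,8,9} 60
  7 to go: {0,1,3,4,6,8,9} 105  {0,2,5,6,7,8,9} 105  {0,3,4,6,7,8,9} 210  {0,4,5,6,7,8,9} 210  {1,3,4,5,7,8,9} 35  {1,3,4,6,7,8,9} 105  {2,3,4,5,7,8,9} 35  {2,4,5,6,7,8,9} 105  {3,4,5,6,7,8,9} 140
  8 to go: {0,1,3,4,6,7,8,9} 420  {0,2,4,5,6,7,8,9} 420  {0,3,4,5,6,7,8,9} 560  {1,2,3,4,5,7,8,9} 70  {1,3,4,5,6,7,8,9} 280  {2,3,4,5,6,7,8,9} 280
  if 0:c drops first: 630 orders
  if 1:y drops first: 1260 orders
  if 2:z drops first: 1260 orders
heap linearizations: 3150

3150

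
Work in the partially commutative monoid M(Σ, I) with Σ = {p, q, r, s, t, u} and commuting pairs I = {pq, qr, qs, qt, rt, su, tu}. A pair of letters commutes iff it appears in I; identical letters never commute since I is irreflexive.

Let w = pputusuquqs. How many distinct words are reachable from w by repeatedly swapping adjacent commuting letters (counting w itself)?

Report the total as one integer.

84

piece 0:p — minimal
piece 1:p rests on {0:p}
piece 2:u rests on {1:p}
piece 3:t rests on {1:p}
piece 4:u rests on {2:u}
piece 5:s rests on {3:t}
piece 6:u rests on {4:u}
piece 7:q rests on {6:u}
piece 8:u rests on {7:q}
piece 9:q rests on {8:u}
piece 10:s rests on {5:s}
minimal pieces: {0:p}
ways to finish when only these pieces remain (= sum over removing one remaining piece with nothing left below it):
  1 left: {9}→1  {10}→1
  2 left: {5,10}→1  {8,9}→1  {9,10}→2
  3 left: {3,5,10}→1  {5,9,10}→3  {7,8,9}→1  {8,9,10}→3
  4 left: {3,5,9,10}→4  {5,8,9,10}→6  {6,7,8,9}→1  {7,8,9,10}→4
  5 left: {3,5,8,9,10}→10  {4,6,7,8,9}→1  {5,7,8,9,10}→10  {6,7,8,9,10}→5
  6 left: {2,4,6,7,8,9}→1  {3,5,7,8,9,10}→20  {4,6,7,8,9,10}→6  {5,6,7,8,9,10}→15
  7 left: {2,4,6,7,8,9,10}→7  {3,5,6,7,8,9,10}→35  {4,5,6,7,8,9,10}→21
  8 left: {2,4,5,6,7,8,9,10}→28  {3,4,5,6,7,8,9,10}→56
  9 left: {2,3,4,5,6,7,8,9,10}→84
  placing 0:p first → 84 extensions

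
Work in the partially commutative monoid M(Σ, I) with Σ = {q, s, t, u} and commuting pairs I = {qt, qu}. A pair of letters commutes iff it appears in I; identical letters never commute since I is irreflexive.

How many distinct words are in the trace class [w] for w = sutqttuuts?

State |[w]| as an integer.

8

piece 0:s — minimal
piece 1:u rests on {0:s}
piece 2:t rests on {1:u}
piece 3:q rests on {0:s}
piece 4:t rests on {2:t}
piece 5:t rests on {4:t}
piece 6:u rests on {5:t}
piece 7:u rests on {6:u}
piece 8:t rests on {7:u}
piece 9:s rests on {3:q, 8:t}
minimal pieces: {0:s}
ways to finish when only these pieces remain (= sum over removing one remaining piece with nothing left below it):
  1 left: {9}→1
  2 left: {3,9}→1  {8,9}→1
  3 left: {3,8,9}→2  {7,8,9}→1
  4 left: {3,7,8,9}→3  {6,7,8,9}→1
  5 left: {3,6,7,8,9}→4  {5,6,7,8,9}→1
  6 left: {3,5,6,7,8,9}→5  {4,5,6,7,8,9}→1
  7 left: {2,4,5,6,7,8,9}→1  {3,4,5,6,7,8,9}→6
  8 left: {1,2,4,5,6,7,8,9}→1  {2,3,4,5,6,7,8,9}→7
  placing 0:s first → 8 extensions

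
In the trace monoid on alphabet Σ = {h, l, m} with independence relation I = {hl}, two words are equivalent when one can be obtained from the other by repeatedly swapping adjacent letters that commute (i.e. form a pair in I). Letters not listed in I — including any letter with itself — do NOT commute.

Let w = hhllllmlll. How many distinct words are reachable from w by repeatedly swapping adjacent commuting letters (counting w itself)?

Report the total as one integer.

15

#0=h has no predecessor
#1=h depends on [0:h]
#2=l has no predecessor
#3=l depends on [2:l]
#4=l depends on [3:l]
#5=l depends on [4:l]
#6=m depends on [1:h, 5:l]
#7=l depends on [6:m]
#8=l depends on [7:l]
#9=l depends on [8:l]
sources: [0:h, 2:l]
N(rest) = Σ N(rest − s) over sources s of rest; N(one piece) = 1:
  size 1 → [9]=1
  size 2 → [8,9]=1
  size 3 → [7,8,9]=1
  size 4 → [6,7,8,9]=1
  size 5 → [1,6,7,8,9]=1  [5,6,7,8,9]=1
  size 6 → [0,1,6,7,8,9]=1  [1,5,6,7,8,9]=2  [4,5,6,7,8,9]=1
  size 7 → [0,1,5,6,7,8,9]=3  [1,4,5,6,7,8,9]=3  [3,4,5,6,7,8,9]=1
  size 8 → [0,1,4,5,6,7,8,9]=6  [1,3,4,5,6,7,8,9]=4  [2,3,4,5,6,7,8,9]=1
  first=0(h) contributes 5
  first=2(l) contributes 10
|[w]| = 15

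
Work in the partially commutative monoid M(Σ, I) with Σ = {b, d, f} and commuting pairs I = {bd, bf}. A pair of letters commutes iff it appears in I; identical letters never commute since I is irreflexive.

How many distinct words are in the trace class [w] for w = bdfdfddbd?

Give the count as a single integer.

0(b) covers ∅
1(d) covers ∅
2(f) covers 1:d
3(d) covers 2:f
4(f) covers 3:d
5(d) covers 4:f
6(d) covers 5:d
7(b) covers 0:b
8(d) covers 6:d
floor of heap: 0:b, 1:d
completions by unplaced set U, small U first (add the entries for U minus each lowest piece of U):
  |U|=1: {7}:1  {8}:1
  |U|=2: {0,7}:1  {6,8}:1  {7,8}:2
  |U|=3: {0,7,8}:3  {5,6,8}:1  {6,7,8}:3
  |U|=4: {0,6,7,8}:6  {4,5,6,8}:1  {5,6,7,8}:4
  |U|=5: {0,5,6,7,8}:10  {3,4,5,6,8}:1  {4,5,6,7,8}:5
  |U|=6: {0,4,5,6,7,8}:15  {2,3,4,5,6,8}:1  {3,4,5,6,7,8}:6
  |U|=7: {0,3,4,5,6,7,8}:21  {1,2,3,4,5,6,8}:1  {2,3,4,5,6,7,8}:7
  start at 0(b): 8
  start at 1(d): 28
sum over floor = 36

36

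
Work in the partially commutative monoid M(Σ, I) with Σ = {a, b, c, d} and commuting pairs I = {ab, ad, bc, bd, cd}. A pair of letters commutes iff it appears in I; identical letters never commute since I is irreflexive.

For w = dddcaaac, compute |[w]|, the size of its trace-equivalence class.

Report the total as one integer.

56

#0=d has no predecessor
#1=d depends on [0:d]
#2=d depends on [1:d]
#3=c has no predecessor
#4=a depends on [3:c]
#5=a depends on [4:a]
#6=a depends on [5:a]
#7=c depends on [6:a]
sources: [0:d, 3:c]
N(rest) = Σ N(rest − s) over sources s of rest; N(one piece) = 1:
  size 1 → [2]=1  [7]=1
  size 2 → [1,2]=1  [2,7]=2  [6,7]=1
  size 3 → [0,1,2]=1  [1,2,7]=3  [2,6,7]=3  [5,6,7]=1
  size 4 → [0,1,2,7]=4  [1,2,6,7]=6  [2,5,6,7]=4  [4,5,6,7]=1
  size 5 → [0,1,2,6,7]=10  [1,2,5,6,7]=10  [2,4,5,6,7]=5  [3,4,5,6,7]=1
  size 6 → [0,1,2,5,6,7]=20  [1,2,4,5,6,7]=15  [2,3,4,5,6,7]=6
  first=0(d) contributes 21
  first=3(c) contributes 35
|[w]| = 56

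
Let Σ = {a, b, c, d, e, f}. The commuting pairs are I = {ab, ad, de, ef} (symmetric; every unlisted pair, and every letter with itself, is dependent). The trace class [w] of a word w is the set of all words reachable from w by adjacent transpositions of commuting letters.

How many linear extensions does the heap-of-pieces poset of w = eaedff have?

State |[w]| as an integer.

piece 0:e — minimal
piece 1:a rests on {0:e}
piece 2:e rests on {1:a}
piece 3:d — minimal
piece 4:f rests on {1:a, 3:d}
piece 5:f rests on {4:f}
minimal pieces: {0:e, 3:d}
ways to finish when only these pieces remain (= sum over removing one remaining piece with nothing left below it):
  1 left: {2}→1  {5}→1
  2 left: {2,5}→2  {4,5}→1
  3 left: {2,4,5}→3  {3,4,5}→1
  4 left: {1,2,4,5}→3  {2,3,4,5}→4
  placing 0:e first → 7 extensions
  placing 3:d first → 3 extensions
total linear extensions = 10

10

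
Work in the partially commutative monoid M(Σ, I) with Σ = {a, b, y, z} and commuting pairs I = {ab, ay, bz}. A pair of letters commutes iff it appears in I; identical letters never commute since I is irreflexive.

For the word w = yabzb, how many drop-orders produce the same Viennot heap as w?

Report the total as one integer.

#0=y has no predecessor
#1=a has no predecessor
#2=b depends on [0:y]
#3=z depends on [0:y, 1:a]
#4=b depends on [2:b]
sources: [0:y, 1:a]
N(rest) = Σ N(rest − s) over sources s of rest; N(one piece) = 1:
  size 1 → [3]=1  [4]=1
  size 2 → [1,3]=1  [2,4]=1  [3,4]=2
  size 3 → [1,3,4]=3  [2,3,4]=3
  first=0(y) contributes 6
  first=1(a) contributes 3
|[w]| = 9

9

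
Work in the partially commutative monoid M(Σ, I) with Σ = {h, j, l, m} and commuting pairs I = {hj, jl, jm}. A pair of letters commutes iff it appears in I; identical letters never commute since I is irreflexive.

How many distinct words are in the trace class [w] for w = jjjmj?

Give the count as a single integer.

#0=j has no predecessor
#1=j depends on [0:j]
#2=j depends on [1:j]
#3=m has no predecessor
#4=j depends on [2:j]
sources: [0:j, 3:m]
N(rest) = Σ N(rest − s) over sources s of rest; N(one piece) = 1:
  size 1 → [3]=1  [4]=1
  size 2 → [2,4]=1  [3,4]=2
  size 3 → [1,2,4]=1  [2,3,4]=3
  first=0(j) contributes 4
  first=3(m) contributes 1
|[w]| = 5

5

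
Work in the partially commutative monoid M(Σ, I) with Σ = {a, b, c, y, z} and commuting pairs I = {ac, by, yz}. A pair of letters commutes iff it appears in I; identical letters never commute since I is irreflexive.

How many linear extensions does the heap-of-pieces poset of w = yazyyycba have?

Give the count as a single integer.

drop 0:y onto floor
drop 1:a onto {0:y}
drop 2:z onto {1:a}
drop 3:y onto {1:a}
drop 4:y onto {3:y}
drop 5:y onto {4:y}
drop 6:c onto {2:z, 5:y}
drop 7:b onto {6:c}
drop 8:a onto {7:b}
ground layer = {0:y}
drop-orders for the pieces not yet dropped (sum over which currently-grounded one goes next):
  1 to go: {8} 1
  2 to go: {7,8} 1
  3 to go: {6,7,8} 1
  4 to go: {2,6,7,8} 1  {5,6,7,8} 1
  5 to go: {2,5,6,7,8} 2  {4,5,6,7,8} 1
  6 to go: {2,4,5,6,7,8} 3  {3,4,5,6,7,8} 1
  7 to go: {2,3,4,5,6,7,8} 4
  if 0:y drops first: 4 orders

4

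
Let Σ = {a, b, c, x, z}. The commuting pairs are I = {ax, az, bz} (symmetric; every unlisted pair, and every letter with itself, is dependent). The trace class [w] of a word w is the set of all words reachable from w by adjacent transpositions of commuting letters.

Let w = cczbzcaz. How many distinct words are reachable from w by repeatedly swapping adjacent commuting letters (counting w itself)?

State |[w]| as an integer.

6

0(c) covers ∅
1(c) covers 0:c
2(z) covers 1:c
3(b) covers 1:c
4(z) covers 2:z
5(c) covers 3:b, 4:z
6(a) covers 5:c
7(z) covers 5:c
floor of heap: 0:c
completions by unplaced set U, small U first (add the entries for U minus each lowest piece of U):
  |U|=1: {6}:1  {7}:1
  |U|=2: {6,7}:2
  |U|=3: {5,6,7}:2
  |U|=4: {3,5,6,7}:2  {4,5,6,7}:2
  |U|=5: {2,4,5,6,7}:2  {3,4,5,6,7}:4
  |U|=6: {2,3,4,5,6,7}:6
  start at 0(c): 6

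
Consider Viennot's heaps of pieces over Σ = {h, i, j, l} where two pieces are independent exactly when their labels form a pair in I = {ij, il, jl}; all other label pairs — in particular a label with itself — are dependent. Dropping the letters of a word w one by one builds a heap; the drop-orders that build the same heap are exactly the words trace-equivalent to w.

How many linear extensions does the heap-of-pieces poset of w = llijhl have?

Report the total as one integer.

12

#0=l has no predecessor
#1=l depends on [0:l]
#2=i has no predecessor
#3=j has no predecessor
#4=h depends on [1:l, 2:i, 3:j]
#5=l depends on [4:h]
sources: [0:l, 2:i, 3:j]
N(rest) = Σ N(rest − s) over sources s of rest; N(one piece) = 1:
  size 1 → [5]=1
  size 2 → [4,5]=1
  size 3 → [1,4,5]=1  [2,4,5]=1  [3,4,5]=1
  size 4 → [0,1,4,5]=1  [1,2,4,5]=2  [1,3,4,5]=2  [2,3,4,5]=2
  first=0(l) contributes 6
  first=2(i) contributes 3
  first=3(j) contributes 3
|[w]| = 12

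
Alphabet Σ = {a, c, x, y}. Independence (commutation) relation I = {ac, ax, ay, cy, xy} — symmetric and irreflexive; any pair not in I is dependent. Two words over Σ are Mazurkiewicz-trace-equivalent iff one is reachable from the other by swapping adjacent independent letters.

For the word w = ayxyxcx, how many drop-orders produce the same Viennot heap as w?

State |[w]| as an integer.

105

0(a) covers ∅
1(y) covers ∅
2(x) covers ∅
3(y) covers 1:y
4(x) covers 2:x
5(c) covers 4:x
6(x) covers 5:c
floor of heap: 0:a, 1:y, 2:x
completions by unplaced set U, small U first (add the entries for U minus each lowest piece of U):
  |U|=1: {0}:1  {3}:1  {6}:1
  |U|=2: {0,3}:2  {0,6}:2  {1,3}:1  {3,6}:2  {5,6}:1
  |U|=3: {0,1,3}:3  {0,3,6}:6  {0,5,6}:3  {1,3,6}:3  {3,5,6}:3  {4,5,6}:1
  |U|=4: {0,1,3,6}:12  {0,3,5,6}:12  {0,4,5,6}:4  {1,3,5,6}:6  {2,4,5,6}:1  {3,4,5,6}:4
  |U|=5: {0,1,3,5,6}:30  {0,2,4,5,6}:5  {0,3,4,5,6}:20  {1,3,4,5,6}:10  {2,3,4,5,6}:5
  start at 0(a): 15
  start at 1(y): 30
  start at 2(x): 60
sum over floor = 105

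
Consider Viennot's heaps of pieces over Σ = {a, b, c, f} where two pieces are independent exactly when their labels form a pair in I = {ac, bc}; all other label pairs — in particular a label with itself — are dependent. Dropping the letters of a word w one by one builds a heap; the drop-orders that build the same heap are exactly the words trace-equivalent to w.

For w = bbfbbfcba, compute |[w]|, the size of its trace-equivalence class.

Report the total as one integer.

3

#0=b has no predecessor
#1=b depends on [0:b]
#2=f depends on [1:b]
#3=b depends on [2:f]
#4=b depends on [3:b]
#5=f depends on [4:b]
#6=c depends on [5:f]
#7=b depends on [5:f]
#8=a depends on [7:b]
sources: [0:b]
N(rest) = Σ N(rest − s) over sources s of rest; N(one piece) = 1:
  size 1 → [6]=1  [8]=1
  size 2 → [6,8]=2  [7,8]=1
  size 3 → [6,7,8]=3
  size 4 → [5,6,7,8]=3
  size 5 → [4,5,6,7,8]=3
  size 6 → [3,4,5,6,7,8]=3
  size 7 → [2,3,4,5,6,7,8]=3
  first=0(b) contributes 3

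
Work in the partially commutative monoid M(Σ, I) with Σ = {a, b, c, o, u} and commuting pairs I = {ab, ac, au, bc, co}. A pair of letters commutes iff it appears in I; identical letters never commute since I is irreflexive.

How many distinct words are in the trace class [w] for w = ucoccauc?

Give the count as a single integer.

drop 0:u onto floor
drop 1:c onto {0:u}
drop 2:o onto {0:u}
drop 3:c onto {1:c}
drop 4:c onto {3:c}
drop 5:a onto {2:o}
drop 6:u onto {2:o, 4:c}
drop 7:c onto {6:u}
ground layer = {0:u}
drop-orders for the pieces not yet dropped (sum over which currently-grounded one goes next):
  1 to go: {5} 1  {7} 1
  2 to go: {5,7} 2  {6,7} 1
  3 to go: {4,6,7} 1  {5,6,7} 3
  4 to go: {2,5,6,7} 3  {3,4,6,7} 1  {4,5,6,7} 4
  5 to go: {1,3,4,6,7} 1  {2,4,5,6,7} 7  {3,4,5,6,7} 5
  6 to go: {1,3,4,5,6,7} 6  {2,3,4,5,6,7} 12
  if 0:u drops first: 18 orders

18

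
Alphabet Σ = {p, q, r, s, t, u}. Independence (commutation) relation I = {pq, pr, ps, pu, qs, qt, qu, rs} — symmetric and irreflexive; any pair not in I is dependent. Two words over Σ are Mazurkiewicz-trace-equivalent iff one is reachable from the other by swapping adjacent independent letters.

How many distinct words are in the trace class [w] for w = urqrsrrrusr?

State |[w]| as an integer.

piece 0:u — minimal
piece 1:r rests on {0:u}
piece 2:q rests on {1:r}
piece 3:r rests on {2:q}
piece 4:s rests on {0:u}
piece 5:r rests on {3:r}
piece 6:r rests on {5:r}
piece 7:r rests on {6:r}
piece 8:u rests on {4:s, 7:r}
piece 9:s rests on {8:u}
piece 10:r rests on {8:u}
minimal pieces: {0:u}
ways to finish when only these pieces remain (= sum over removing one remaining piece with nothing left below it):
  1 left: {9}→1  {10}→1
  2 left: {9,10}→2
  3 left: {8,9,10}→2
  4 left: {4,8,9,10}→2  {7,8,9,10}→2
  5 left: {4,7,8,9,10}→4  {6,7,8,9,10}→2
  6 left: {4,6,7,8,9,10}→6  {5,6,7,8,9,10}→2
  7 left: {3,5,6,7,8,9,10}→2  {4,5,6,7,8,9,10}→8
  8 left: {2,3,5,6,7,8,9,10}→2  {3,4,5,6,7,8,9,10}→10
  9 left: {1,2,3,5,6,7,8,9,10}→2  {2,3,4,5,6,7,8,9,10}→12
  placing 0:u first → 14 extensions

14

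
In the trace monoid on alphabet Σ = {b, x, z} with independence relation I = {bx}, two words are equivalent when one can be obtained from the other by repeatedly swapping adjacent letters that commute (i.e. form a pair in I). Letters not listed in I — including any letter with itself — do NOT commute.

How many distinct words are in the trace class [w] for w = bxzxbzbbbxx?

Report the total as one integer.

#0=b has no predecessor
#1=x has no predecessor
#2=z depends on [0:b, 1:x]
#3=x depends on [2:z]
#4=b depends on [2:z]
#5=z depends on [3:x, 4:b]
#6=b depends on [5:z]
#7=b depends on [6:b]
#8=b depends on [7:b]
#9=x depends on [5:z]
#10=x depends on [9:x]
sources: [0:b, 1:x]
N(rest) = Σ N(rest − s) over sources s of rest; N(one piece) = 1:
  size 1 → [8]=1  [10]=1
  size 2 → [7,8]=1  [8,10]=2  [9,10]=1
  size 3 → [6,7,8]=1  [7,8,10]=3  [8,9,10]=3
  size 4 → [6,7,8,10]=4  [7,8,9,10]=6
  size 5 → [6,7,8,9,10]=10
  size 6 → [5,6,7,8,9,10]=10
  size 7 → [3,5,6,7,8,9,10]=10  [4,5,6,7,8,9,10]=10
  size 8 → [3,4,5,6,7,8,9,10]=20
  size 9 → [2,3,4,5,6,7,8,9,10]=20
  first=0(b) contributes 20
  first=1(x) contributes 20
|[w]| = 40

40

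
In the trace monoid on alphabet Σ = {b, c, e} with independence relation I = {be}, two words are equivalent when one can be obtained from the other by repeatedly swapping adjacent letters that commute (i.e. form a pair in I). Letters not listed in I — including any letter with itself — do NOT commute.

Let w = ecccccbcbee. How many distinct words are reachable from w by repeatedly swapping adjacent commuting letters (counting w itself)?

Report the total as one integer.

3

piece 0:e — minimal
piece 1:c rests on {0:e}
piece 2:c rests on {1:c}
piece 3:c rests on {2:c}
piece 4:c rests on {3:c}
piece 5:c rests on {4:c}
piece 6:b rests on {5:c}
piece 7:c rests on {6:b}
piece 8:b rests on {7:c}
piece 9:e rests on {7:c}
piece 10:e rests on {9:e}
minimal pieces: {0:e}
ways to finish when only these pieces remain (= sum over removing one remaining piece with nothing left below it):
  1 left: {8}→1  {10}→1
  2 left: {8,10}→2  {9,10}→1
  3 left: {8,9,10}→3
  4 left: {7,8,9,10}→3
  5 left: {6,7,8,9,10}→3
  6 left: {5,6,7,8,9,10}→3
  7 left: {4,5,6,7,8,9,10}→3
  8 left: {3,4,5,6,7,8,9,10}→3
  9 left: {2,3,4,5,6,7,8,9,10}→3
  placing 0:e first → 3 extensions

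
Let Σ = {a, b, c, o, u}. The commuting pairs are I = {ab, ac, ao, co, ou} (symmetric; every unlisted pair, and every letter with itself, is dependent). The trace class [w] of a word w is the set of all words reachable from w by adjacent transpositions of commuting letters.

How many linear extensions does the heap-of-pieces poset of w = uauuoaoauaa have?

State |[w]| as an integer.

55

piece 0:u — minimal
piece 1:a rests on {0:u}
piece 2:u rests on {1:a}
piece 3:u rests on {2:u}
piece 4:o — minimal
piece 5:a rests on {3:u}
piece 6:o rests on {4:o}
piece 7:a rests on {5:a}
piece 8:u rests on {7:a}
piece 9:a rests on {8:u}
piece 10:a rests on {9:a}
minimal pieces: {0:u, 4:o}
ways to finish when only these pieces remain (= sum over removing one remaining piece with nothing left below it):
  1 left: {6}→1  {10}→1
  2 left: {4,6}→1  {6,10}→2  {9,10}→1
  3 left: {4,6,10}→3  {6,9,10}→3  {8,9,10}→1
  4 left: {4,6,9,10}→6  {6,8,9,10}→4  {7,8,9,10}→1
  5 left: {4,6,8,9,10}→10  {5,7,8,9,10}→1  {6,7,8,9,10}→5
  6 left: {3,5,7,8,9,10}→1  {4,6,7,8,9,10}→15  {5,6,7,8,9,10}→6
  7 left: {2,3,5,7,8,9,10}→1  {3,5,6,7,8,9,10}→7  {4,5,6,7,8,9,10}→21
  8 left: {1,2,3,5,7,8,9,10}→1  {2,3,5,6,7,8,9,10}→8  {3,4,5,6,7,8,9,10}→28
  9 left: {0,1,2,3,5,7,8,9,10}→1  {1,2,3,5,6,7,8,9,10}→9  {2,3,4,5,6,7,8,9,10}→36
  placing 0:u first → 45 extensions
  placing 4:o first → 10 extensions
total linear extensions = 55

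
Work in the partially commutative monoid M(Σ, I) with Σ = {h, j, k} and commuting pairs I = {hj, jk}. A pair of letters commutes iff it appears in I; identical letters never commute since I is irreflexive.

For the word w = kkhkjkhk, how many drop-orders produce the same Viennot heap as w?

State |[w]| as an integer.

8

#0=k has no predecessor
#1=k depends on [0:k]
#2=h depends on [1:k]
#3=k depends on [2:h]
#4=j has no predecessor
#5=k depends on [3:k]
#6=h depends on [5:k]
#7=k depends on [6:h]
sources: [0:k, 4:j]
N(rest) = Σ N(rest − s) over sources s of rest; N(one piece) = 1:
  size 1 → [4]=1  [7]=1
  size 2 → [4,7]=2  [6,7]=1
  size 3 → [4,6,7]=3  [5,6,7]=1
  size 4 → [3,5,6,7]=1  [4,5,6,7]=4
  size 5 → [2,3,5,6,7]=1  [3,4,5,6,7]=5
  size 6 → [1,2,3,5,6,7]=1  [2,3,4,5,6,7]=6
  first=0(k) contributes 7
  first=4(j) contributes 1
|[w]| = 8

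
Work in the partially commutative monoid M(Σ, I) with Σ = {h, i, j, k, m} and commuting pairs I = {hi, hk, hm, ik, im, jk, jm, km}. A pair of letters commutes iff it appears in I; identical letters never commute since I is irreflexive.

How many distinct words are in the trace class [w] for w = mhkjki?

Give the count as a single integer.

60

drop 0:m onto floor
drop 1:h onto floor
drop 2:k onto floor
drop 3:j onto {1:h}
drop 4:k onto {2:k}
drop 5:i onto {3:j}
ground layer = {0:m, 1:h, 2:k}
drop-orders for the pieces not yet dropped (sum over which currently-grounded one goes next):
  1 to go: {0} 1  {4} 1  {5} 1
  2 to go: {0,4} 2  {0,5} 2  {2,4} 1  {3,5} 1  {4,5} 2
  3 to go: {0,2,4} 3  {0,3,5} 3  {0,4,5} 6  {1,3,5} 1  {2,4,5} 3  {3,4,5} 3
  4 to go: {0,1,3,5} 4  {0,2,4,5} 12  {0,3,4,5} 12  {1,3,4,5} 4  {2,3,4,5} 6
  if 0:m drops first: 10 orders
  if 1:h drops first: 30 orders
  if 2:k drops first: 20 orders
heap linearizations: 60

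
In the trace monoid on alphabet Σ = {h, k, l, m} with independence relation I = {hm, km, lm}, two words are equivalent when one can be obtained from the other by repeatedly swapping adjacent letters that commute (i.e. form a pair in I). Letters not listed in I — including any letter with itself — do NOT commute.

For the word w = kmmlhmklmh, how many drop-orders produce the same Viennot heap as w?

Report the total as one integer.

drop 0:k onto floor
drop 1:m onto floor
drop 2:m onto {1:m}
drop 3:l onto {0:k}
drop 4:h onto {3:l}
drop 5:m onto {2:m}
drop 6:k onto {4:h}
drop 7:l onto {6:k}
drop 8:m onto {5:m}
drop 9:h onto {7:l}
ground layer = {0:k, 1:m}
drop-orders for the pieces not yet dropped (sum over which currently-grounded one goes next):
  1 to go: {8} 1  {9} 1
  2 to go: {5,8} 1  {7,9} 1  {8,9} 2
  3 to go: {2,5,8} 1  {5,8,9} 3  {6,7,9} 1  {7,8,9} 3
  4 to go: {1,2,5,8} 1  {2,5,8,9} 4  {4,6,7,9} 1  {5,7,8,9} 6  {6,7,8,9} 4
  5 to go: {1,2,5,8,9} 5  {2,5,7,8,9} 10  {3,4,6,7,9} 1  {4,6,7,8,9} 5  {5,6,7,8,9} 10
  6 to go: {0,3,4,6,7,9} 1  {1,2,5,7,8,9} 15  {2,5,6,7,8,9} 20  {3,4,6,7,8,9} 6  {4,5,6,7,8,9} 15
  7 to go: {0,3,4,6,7,8,9} 7  {1,2,5,6,7,8,9} 35  {2,4,5,6,7,8,9} 35  {3,4,5,6,7,8,9} 21
  8 to go: {0,3,4,5,6,7,8,9} 28  {1,2,4,5,6,7,8,9} 70  {2,3,4,5,6,7,8,9} 56
  if 0:k drops first: 126 orders
  if 1:m drops first: 84 orders
heap linearizations: 210

210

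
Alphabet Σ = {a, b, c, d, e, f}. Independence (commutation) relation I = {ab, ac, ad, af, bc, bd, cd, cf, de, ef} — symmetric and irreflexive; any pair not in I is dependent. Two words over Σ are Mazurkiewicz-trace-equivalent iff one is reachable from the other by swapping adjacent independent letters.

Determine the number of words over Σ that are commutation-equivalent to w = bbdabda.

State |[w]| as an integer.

drop 0:b onto floor
drop 1:b onto {0:b}
drop 2:d onto floor
drop 3:a onto floor
drop 4:b onto {1:b}
drop 5:d onto {2:d}
drop 6:a onto {3:a}
ground layer = {0:b, 2:d, 3:a}
drop-orders for the pieces not yet dropped (sum over which currently-grounded one goes next):
  1 to go: {4} 1  {5} 1  {6} 1
  2 to go: {1,4} 1  {2,5} 1  {3,6} 1  {4,5} 2  {4,6} 2  {5,6} 2
  3 to go: {0,1,4} 1  {1,4,5} 3  {1,4,6} 3  {2,4,5} 3  {2,5,6} 3  {3,4,6} 3  {3,5,6} 3  {4,5,6} 6
  4 to go: {0,1,4,5} 4  {0,1,4,6} 4  {1,2,4,5} 6  {1,3,4,6} 6  {1,4,5,6} 12  {2,3,5,6} 6  {2,4,5,6} 12  {3,4,5,6} 12
  5 to go: {0,1,2,4,5} 10  {0,1,3,4,6} 10  {0,1,4,5,6} 20  {1,2,4,5,6} 30  {1,3,4,5,6} 30  {2,3,4,5,6} 30
  if 0:b drops first: 90 orders
  if 2:d drops first: 60 orders
  if 3:a drops first: 60 orders
heap linearizations: 210

210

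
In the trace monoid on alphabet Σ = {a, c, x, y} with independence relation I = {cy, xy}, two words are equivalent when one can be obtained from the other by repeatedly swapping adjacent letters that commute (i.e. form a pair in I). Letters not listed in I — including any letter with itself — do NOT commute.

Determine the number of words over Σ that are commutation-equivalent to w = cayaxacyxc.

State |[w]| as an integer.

0(c) covers ∅
1(a) covers 0:c
2(y) covers 1:a
3(a) covers 2:y
4(x) covers 3:a
5(a) covers 4:x
6(c) covers 5:a
7(y) covers 5:a
8(x) covers 6:c
9(c) covers 8:x
floor of heap: 0:c
completions by unplaced set U, small U first (add the entries for U minus each lowest piece of U):
  |U|=1: {7}:1  {9}:1
  |U|=2: {7,9}:2  {8,9}:1
  |U|=3: {6,8,9}:1  {7,8,9}:3
  |U|=4: {6,7,8,9}:4
  |U|=5: {5,6,7,8,9}:4
  |U|=6: {4,5,6,7,8,9}:4
  |U|=7: {3,4,5,6,7,8,9}:4
  |U|=8: {2,3,4,5,6,7,8,9}:4
  start at 0(c): 4

4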